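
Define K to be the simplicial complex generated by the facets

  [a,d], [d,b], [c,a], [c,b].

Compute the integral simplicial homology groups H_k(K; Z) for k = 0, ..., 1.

H_0 = Z,  H_1 = Z.

Take the total order a < b < c < d on the vertex set. Then K (dimension 1) consists of the simplices:

  0-simplices (4): a, b, c, d
  1-simplices (4): ac, ad, bc, bd

giving chain groups C_0 ≅ Z^4, C_1 ≅ Z^4.

Boundary ∂_1: C_1 → C_0 sends each edge [p,q] (with p < q) to q − p.
The resulting 4×4 matrix has rank 3, and its Smith normal form has invariant factors (1,1,1).

Computing H_k = (kernel of ∂_k) / (image of ∂_{k+1}):

  H_0: rank C_0 − rank ∂_1 = 4 − 3 = 1, and the invariant factors of ∂_1 are all 1, so H_0 ≅ Z.
  H_1: rank ker ∂_1 − rank ∂_2 = (4 − 3) − 0 = 1, and there is no ∂_2, so H_1 ≅ Z.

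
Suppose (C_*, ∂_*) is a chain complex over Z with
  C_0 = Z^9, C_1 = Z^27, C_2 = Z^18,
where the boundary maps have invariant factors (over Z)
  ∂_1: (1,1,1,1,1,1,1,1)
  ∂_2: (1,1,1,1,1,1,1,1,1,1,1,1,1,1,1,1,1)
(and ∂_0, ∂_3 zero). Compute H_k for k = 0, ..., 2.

H_0 = Z,  H_1 = Z^2,  H_2 = Z.

H_0: b_0 = 9 − 0 − 8 = 1; torsion from ∂_1 factors > 1: none. So H_0 = Z.
H_1: b_1 = 27 − 8 − 17 = 2; torsion from ∂_2 factors > 1: none. So H_1 = Z^2.
H_2: b_2 = 18 − 17 − 0 = 1; torsion from ∂_3 factors > 1: none. So H_2 = Z.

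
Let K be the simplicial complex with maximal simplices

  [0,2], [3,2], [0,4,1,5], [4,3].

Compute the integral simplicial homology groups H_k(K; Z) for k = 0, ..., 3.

We work with the vertex ordering 0 < 1 < 2 < 3 < 4 < 5. The simplices of K, each written with vertices in increasing order, are:

  0-simplices (6): [0], [1], [2], [3], [4], [5]
  1-simplices (9): [0,1], [0,2], [0,4], [0,5], [1,4], [1,5], [2,3], [3,4], [4,5]
  2-simplices (4): [0,1,4], [0,1,5], [0,4,5], [1,4,5]
  3-simplices (1): [0,1,4,5]

so the chain groups are C_0 ≅ Z^6, C_1 ≅ Z^9, C_2 ≅ Z^4, C_3 ≅ Z^1.

The boundary map ∂_1: C_1 → C_0 sends each edge [p,q] (with p < q) to q − p. For instance
  ∂[1,4] = [4] − [1].
As a 6×9 matrix over Z this has rank 5, with invariant factors (1,1,1,1,1).

The boundary map ∂_2: C_2 → C_1 acts by ∂[p,q,r] = [q,r] − [p,r] + [p,q]. For instance
  ∂[0,4,5] = [4,5] − [0,5] + [0,4],
  ∂[1,4,5] = [4,5] − [1,5] + [1,4].
The resulting 9×4 matrix has rank 3, and its Smith normal form has invariant factors (1,1,1).

Boundary ∂_3: C_3 → C_2 sends each 3-simplex σ to the alternating sum Σ_i (−1)^i (σ with its i-th vertex removed). For instance
  ∂[0,1,4,5] = [1,4,5] − [0,4,5] + [0,1,5] − [0,1,4].
The resulting 4×1 matrix has rank 1, and its Smith normal form has invariant factors (1).

Now H_k = ker ∂_k / im ∂_{k+1}, so:

  H_0: rank C_0 − rank ∂_1 = 6 − 5 = 1, and the invariant factors of ∂_1 are all 1, so H_0 = Z.
  H_1: rank ker ∂_1 − rank ∂_2 = (9 − 5) − 3 = 1, and the invariant factors of ∂_2 are all 1, so H_1 = Z.
  H_2: rank ker ∂_2 − rank ∂_3 = (4 − 3) − 1 = 0, and the invariant factors of ∂_3 are all 1, so H_2 = 0.
  H_3: rank ker ∂_3 − rank ∂_4 = (1 − 1) − 0 = 0, and there is no ∂_4, so H_3 = 0.

H_0 = Z,  H_1 = Z,  H_2 = 0,  H_3 = 0.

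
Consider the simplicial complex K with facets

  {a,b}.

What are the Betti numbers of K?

b_0 = 1, b_1 = 0.

Fix the vertex order a < b and write every simplex with vertices in increasing order. Then dim K = 1 and the simplices of K are:

  0-simplices (2): a, b
  1-simplices (1): ab

giving chain groups C_0 ≅ Z^2, C_1 ≅ Z^1.

∂_1: C_1 → C_0 maps an edge to its endpoints' difference, ∂[p,q] = q − p.
This gives a 2×1 integer matrix of rank 1; reducing to Smith normal form yields diagonal entries (1).

Reading off H_k = ker ∂_k / im ∂_{k+1}:

  H_0: rank C_0 − rank ∂_1 = 2 − 1 = 1, and the invariant factors of ∂_1 are all 1, so H_0 ≅ Z.
  H_1: rank ker ∂_1 − rank ∂_2 = (1 − 1) − 0 = 0, and there is no ∂_2, so H_1 ≅ 0.

(K is a triangulation of the 1-simplex.)

Hence the Betti numbers are b_0 = 1, b_1 = 0.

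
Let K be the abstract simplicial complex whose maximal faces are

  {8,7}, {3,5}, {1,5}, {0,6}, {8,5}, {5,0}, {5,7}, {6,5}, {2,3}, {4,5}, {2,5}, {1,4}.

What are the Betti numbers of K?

b_0 = 1, b_1 = 4.

K has 9 vertices, 12 edges.
rank ∂_0 = 0, rank ∂_1 = 8 ⇒ b_0 = 9 − 0 − 8 = 1; all invariant factors of ∂_1 are 1 so no torsion. So H_0 ≅ Z.
rank ∂_1 = 8, rank ∂_2 = 0 ⇒ b_1 = 12 − 8 − 0 = 4. So H_1 ≅ Z^4.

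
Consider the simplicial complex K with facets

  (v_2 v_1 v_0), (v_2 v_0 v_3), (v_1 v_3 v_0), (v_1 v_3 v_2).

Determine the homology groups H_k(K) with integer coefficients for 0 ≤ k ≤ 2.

K has 4 vertices, 6 edges, 4 triangles.
rank ∂_0 = 0, rank ∂_1 = 3 ⇒ b_0 = 4 − 0 − 3 = 1; all invariant factors of ∂_1 are 1 so no torsion. So H_0 ≅ Z.
rank ∂_1 = 3, rank ∂_2 = 3 ⇒ b_1 = 6 − 3 − 3 = 0; all invariant factors of ∂_2 are 1 so no torsion. So H_1 ≅ 0.
rank ∂_2 = 3, rank ∂_3 = 0 ⇒ b_2 = 4 − 3 − 0 = 1. So H_2 ≅ Z.

H_0 ≅ Z,  H_1 = 0,  H_2 ≅ Z.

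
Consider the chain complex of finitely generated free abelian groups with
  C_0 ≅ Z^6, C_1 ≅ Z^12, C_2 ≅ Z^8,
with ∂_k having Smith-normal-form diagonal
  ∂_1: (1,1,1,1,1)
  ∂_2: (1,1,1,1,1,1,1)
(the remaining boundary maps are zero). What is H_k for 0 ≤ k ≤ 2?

H_0 = Z,  H_1 = 0,  H_2 = Z.

H_0: b_0 = 6 − 0 − 5 = 1; torsion from ∂_1 factors > 1: none. So H_0 = Z.
H_1: b_1 = 12 − 5 − 7 = 0; torsion from ∂_2 factors > 1: none. So H_1 = 0.
H_2: b_2 = 8 − 7 − 0 = 1; torsion from ∂_3 factors > 1: none. So H_2 = Z.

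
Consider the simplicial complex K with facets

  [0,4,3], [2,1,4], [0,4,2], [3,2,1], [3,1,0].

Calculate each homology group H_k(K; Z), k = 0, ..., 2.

We work with the vertex ordering 0 < 1 < 2 < 3 < 4. The simplices of K, each written with vertices in increasing order, are:

  0-simplices (5): [0], [1], [2], [3], [4]
  1-simplices (10): [0,1], [0,2], [0,3], [0,4], [1,2], [1,3], [1,4], [2,3], [2,4], [3,4]
  2-simplices (5): [0,1,3], [0,2,4], [0,3,4], [1,2,3], [1,2,4]

giving chain groups C_0 ≅ Z^5, C_1 ≅ Z^10, C_2 ≅ Z^5.

The boundary map ∂_1: C_1 → C_0 sends each edge [p,q] (with p < q) to q − p. For instance
  ∂[2,3] = [3] − [2].
This gives a 5×10 integer matrix of rank 4; reducing to Smith normal form yields diagonal entries (1,1,1,1).

The boundary map ∂_2: C_2 → C_1 sends each 2-simplex [p,q,r] to [q,r] − [p,r] + [p,q]. For instance
  ∂[1,2,4] = [2,4] − [1,4] + [1,2],
  ∂[0,2,4] = [2,4] − [0,4] + [0,2].
This gives a 10×5 integer matrix of rank 5; reducing to Smith normal form yields diagonal entries (1,1,1,1,1).

Reading off H_k = ker ∂_k / im ∂_{k+1}:

  H_0: rank C_0 − rank ∂_1 = 5 − 4 = 1, and the invariant factors of ∂_1 are all 1, so H_0 ≅ Z.
  H_1: rank ker ∂_1 − rank ∂_2 = (10 − 4) − 5 = 1, and the invariant factors of ∂_2 are all 1, so H_1 ≅ Z.
  H_2: rank ker ∂_2 − rank ∂_3 = (5 − 5) − 0 = 0, and there is no ∂_3, so H_2 ≅ 0.

(K is a triangulation of the Möbius band.)

H_0 ≅ Z,  H_1 ≅ Z,  H_2 = 0.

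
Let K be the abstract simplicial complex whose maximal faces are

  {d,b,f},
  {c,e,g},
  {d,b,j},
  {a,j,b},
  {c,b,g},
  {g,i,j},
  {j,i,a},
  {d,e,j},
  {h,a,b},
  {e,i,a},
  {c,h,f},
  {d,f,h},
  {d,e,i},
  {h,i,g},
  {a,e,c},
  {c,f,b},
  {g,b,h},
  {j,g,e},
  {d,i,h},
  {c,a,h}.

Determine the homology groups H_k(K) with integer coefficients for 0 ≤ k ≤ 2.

H_0 = Z,  H_1 = Z × Z/2,  H_2 = 0.

Fix the vertex order a < b < c < d < e < f < g < h < i < j and write every simplex with vertices in increasing order. Then dim K = 2 and the simplices of K are:

  0-simplices (10): a, b, c, d, e, f, g, h, i, j
  1-simplices (30): ab, ac, ae, ah, ai, aj, bc, bd, bf, bg, bh, bj, ce, cf, cg, ch, de, df, dh, di, dj, eg, ei, ej, fh, gh, gi, gj, hi, ij
  2-simplices (20): abh, abj, ace, ach, aei, aij, bcf, bcg, bdf, bdj, bgh, ceg, cfh, dei, dej, dfh, dhi, egj, ghi, gij

Hence C_0 ≅ Z^10, C_1 ≅ Z^30, C_2 ≅ Z^20.

Boundary ∂_1: C_1 → C_0 maps an edge to its endpoints' difference, ∂[p,q] = q − p.
The resulting 10×30 matrix has rank 9, and its Smith normal form has invariant factors (1,1,1,1,1,1,1,1,1).

The boundary map ∂_2: C_2 → C_1 maps a triangle to the signed sum of its edges. For instance
  ∂ghi = hi − gi + gh,
  ∂bcg = cg − bg + bc.
The 30×20 boundary matrix has rank 20 and Smith normal form diag(1,1,1,1,1,1,1,1,1,1,1,1,1,1,1,1,1,1,1,2).

Reading off H_k = ker ∂_k / im ∂_{k+1}:

  H_0: rank C_0 − rank ∂_1 = 10 − 9 = 1, and the invariant factors of ∂_1 are all 1, so H_0 = Z.
  H_1: rank ker ∂_1 − rank ∂_2 = (30 − 9) − 20 = 1, and ∂_2 has invariant factor 2 > 1, so H_1 = Z × Z/2.
  H_2: rank ker ∂_2 − rank ∂_3 = (20 − 20) − 0 = 0, and there is no ∂_3, so H_2 = 0.

As a check, the Euler characteristic is 10 − 30 + 20 = 0, which agrees with 1 − 1 + 0 = 0.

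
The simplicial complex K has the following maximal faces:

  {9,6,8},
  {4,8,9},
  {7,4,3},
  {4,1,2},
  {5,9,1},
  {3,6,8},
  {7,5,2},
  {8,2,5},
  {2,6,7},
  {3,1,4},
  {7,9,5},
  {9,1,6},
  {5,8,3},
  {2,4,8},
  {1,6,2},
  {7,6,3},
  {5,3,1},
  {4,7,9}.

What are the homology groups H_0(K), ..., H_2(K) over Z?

Order the vertices as 1 < 2 < 3 < 4 < 5 < 6 < 7 < 8 < 9. Listing each simplex with vertices in this order, K has dimension 2 with simplices:

  0-simplices (9): [1], [2], [3], [4], [5], [6], [7], [8], [9]
  1-simplices (27): (27 of them)
  2-simplices (18): [1,2,4], [1,2,6], [1,3,4], [1,3,5], [1,5,9], [1,6,9], [2,4,8], [2,5,7], [2,5,8], [2,6,7], [3,4,7], [3,5,8], [3,6,7], [3,6,8], [4,7,9], [4,8,9], [5,7,9], [6,8,9]

Hence C_0 ≅ Z^9, C_1 ≅ Z^27, C_2 ≅ Z^18.

The boundary map ∂_1: C_1 → C_0 maps an edge to its endpoints' difference, ∂[p,q] = q − p.
The resulting 9×27 matrix has rank 8, and its Smith normal form has invariant factors (1,1,1,1,1,1,1,1).

Boundary ∂_2: C_2 → C_1 maps a triangle to the signed sum of its edges. For instance
  ∂[5,7,9] = [7,9] − [5,9] + [5,7],
  ∂[1,2,6] = [2,6] − [1,6] + [1,2].
The 27×18 boundary matrix has rank 17 and Smith normal form diag(1,1,1,1,1,1,1,1,1,1,1,1,1,1,1,1,1).

Reading off H_k = ker ∂_k / im ∂_{k+1}:

  H_0: rank C_0 − rank ∂_1 = 9 − 8 = 1, and the invariant factors of ∂_1 are all 1, so H_0 ≅ Z.
  H_1: rank ker ∂_1 − rank ∂_2 = (27 − 8) − 17 = 2, and the invariant factors of ∂_2 are all 1, so H_1 ≅ Z^2.
  H_2: rank ker ∂_2 − rank ∂_3 = (18 − 17) − 0 = 1, and there is no ∂_3, so H_2 ≅ Z.

H_0 = Z,  H_1 = Z^2,  H_2 = Z.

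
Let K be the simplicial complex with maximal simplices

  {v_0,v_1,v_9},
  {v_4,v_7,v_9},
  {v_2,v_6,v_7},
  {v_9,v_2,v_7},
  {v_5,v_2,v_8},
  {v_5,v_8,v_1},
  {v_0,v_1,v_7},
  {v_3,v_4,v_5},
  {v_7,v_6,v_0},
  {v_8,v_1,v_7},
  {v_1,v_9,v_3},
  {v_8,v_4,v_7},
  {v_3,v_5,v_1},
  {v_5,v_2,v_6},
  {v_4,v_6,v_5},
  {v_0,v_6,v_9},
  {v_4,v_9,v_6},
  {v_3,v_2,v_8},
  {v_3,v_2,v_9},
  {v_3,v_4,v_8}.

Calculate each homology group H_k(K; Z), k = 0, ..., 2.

H_0 ≅ Z,  H_1 ≅ Z ⊕ Z_2,  H_2 = 0.

K has 10 vertices, 30 edges, 20 triangles.
rank ∂_0 = 0, rank ∂_1 = 9 ⇒ b_0 = 10 − 0 − 9 = 1; all invariant factors of ∂_1 are 1 so no torsion. So H_0 ≅ Z.
rank ∂_1 = 9, rank ∂_2 = 20 ⇒ b_1 = 30 − 9 − 20 = 1; ∂_2 has invariant factor(s) [2] giving torsion. So H_1 ≅ Z ⊕ Z_2.
rank ∂_2 = 20, rank ∂_3 = 0 ⇒ b_2 = 20 − 20 − 0 = 0. So H_2 ≅ 0.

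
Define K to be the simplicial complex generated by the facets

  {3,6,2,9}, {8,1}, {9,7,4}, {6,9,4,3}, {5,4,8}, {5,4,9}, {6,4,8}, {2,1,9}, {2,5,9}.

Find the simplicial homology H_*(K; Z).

H_0 ≅ Z,  H_1 ≅ Z,  H_2 = 0,  H_3 = 0.

K has 9 vertices, 20 edges, 13 triangles, 2 3-simplices.
rank ∂_0 = 0, rank ∂_1 = 8 ⇒ b_0 = 9 − 0 − 8 = 1; all invariant factors of ∂_1 are 1 so no torsion. So H_0 ≅ Z.
rank ∂_1 = 8, rank ∂_2 = 11 ⇒ b_1 = 20 − 8 − 11 = 1; all invariant factors of ∂_2 are 1 so no torsion. So H_1 ≅ Z.
rank ∂_2 = 11, rank ∂_3 = 2 ⇒ b_2 = 13 − 11 − 2 = 0; all invariant factors of ∂_3 are 1 so no torsion. So H_2 ≅ 0.
rank ∂_3 = 2, rank ∂_4 = 0 ⇒ b_3 = 2 − 2 − 0 = 0. So H_3 ≅ 0.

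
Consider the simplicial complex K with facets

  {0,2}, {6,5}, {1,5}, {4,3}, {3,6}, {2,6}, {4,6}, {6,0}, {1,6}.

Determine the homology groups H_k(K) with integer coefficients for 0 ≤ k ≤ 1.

H_0 ≅ Z,  H_1 ≅ Z^3.

Take the total order 0 < 1 < 2 < 3 < 4 < 5 < 6 on the vertex set. Then K (dimension 1) consists of the simplices:

  0-simplices (7): [0], [1], [2], [3], [4], [5], [6]
  1-simplices (9): [0,2], [0,6], [1,5], [1,6], [2,6], [3,4], [3,6], [4,6], [5,6]

giving chain groups C_0 ≅ Z^7, C_1 ≅ Z^9.

Boundary ∂_1: C_1 → C_0 maps an edge to its endpoints' difference, ∂[p,q] = q − p. For instance
  ∂[5,6] = [6] − [5].
As a 7×9 matrix over Z this has rank 6, with invariant factors (1,1,1,1,1,1).

Reading off H_k = ker ∂_k / im ∂_{k+1}:

  H_0: rank C_0 − rank ∂_1 = 7 − 6 = 1, and the invariant factors of ∂_1 are all 1, so H_0 ≅ Z.
  H_1: rank ker ∂_1 − rank ∂_2 = (9 − 6) − 0 = 3, and there is no ∂_2, so H_1 ≅ Z^3.

As a check, the Euler characteristic is 7 − 9 = -2, which agrees with 1 − 3 = -2.
(K is a triangulation of a wedge of 3 circles.)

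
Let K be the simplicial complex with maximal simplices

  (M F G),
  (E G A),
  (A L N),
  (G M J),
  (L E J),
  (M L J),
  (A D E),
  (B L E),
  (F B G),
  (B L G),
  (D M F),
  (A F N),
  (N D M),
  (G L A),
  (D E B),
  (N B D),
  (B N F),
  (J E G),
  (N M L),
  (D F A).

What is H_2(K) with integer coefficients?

H_2 = 0.

Take the total order A < B < D < E < F < G < J < L < M < N on the vertex set. Then K (dimension 2) consists of the simplices:

  0-simplices (10): A, B, D, E, F, G, J, L, M, N
  1-simplices (30): AD, AE, AF, AG, AL, AN, BD, BE, BF, BG, BL, BN, DE, DF, DM, DN, EG, EJ, EL, FG, FM, FN, GJ, GL, GM, JL, JM, LM, LN, MN
  2-simplices (20): ADE, ADF, AEG, AFN, AGL, ALN, BDE, BDN, BEL, BFG, BFN, BGL, DFM, DMN, EGJ, EJL, FGM, GJM, JLM, LMN

so the chain groups are C_0 ≅ Z^10, C_1 ≅ Z^30, C_2 ≅ Z^20.

∂_1: C_1 → C_0 sends each edge [p,q] (with p < q) to q − p. For instance
  ∂MN = N − M.
The resulting 10×30 matrix has rank 9, and its Smith normal form has invariant factors (1,1,1,1,1,1,1,1,1).

The boundary map ∂_2: C_2 → C_1 acts by ∂[p,q,r] = [q,r] − [p,r] + [p,q]. For instance
  ∂ADE = DE − AE + AD,
  ∂DMN = MN − DN + DM.
The 30×20 boundary matrix has rank 20 and Smith normal form diag(1,1,1,1,1,1,1,1,1,1,1,1,1,1,1,1,1,1,1,2).

Now H_k = ker ∂_k / im ∂_{k+1}, so:

  H_2: rank ker ∂_2 − rank ∂_3 = (20 − 20) − 0 = 0, and there is no ∂_3, so H_2 ≅ 0.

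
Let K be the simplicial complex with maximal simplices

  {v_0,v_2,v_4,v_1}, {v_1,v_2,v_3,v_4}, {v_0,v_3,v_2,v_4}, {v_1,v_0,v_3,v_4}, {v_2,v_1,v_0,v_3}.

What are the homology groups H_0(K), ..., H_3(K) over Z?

Fix the vertex order v_0 < v_1 < v_2 < v_3 < v_4 and write every simplex with vertices in increasing order. Then dim K = 3 and the simplices of K are:

  0-simplices (5): [v_0], [v_1], [v_2], [v_3], [v_4]
  1-simplices (10): [v_0,v_1], [v_0,v_2], [v_0,v_3], [v_0,v_4], [v_1,v_2], [v_1,v_3], [v_1,v_4], [v_2,v_3], [v_2,v_4], [v_3,v_4]
  2-simplices (10): [v_0,v_1,v_2], [v_0,v_1,v_3], [v_0,v_1,v_4], [v_0,v_2,v_3], [v_0,v_2,v_4], [v_0,v_3,v_4], [v_1,v_2,v_3], [v_1,v_2,v_4], [v_1,v_3,v_4], [v_2,v_3,v_4]
  3-simplices (5): [v_0,v_1,v_2,v_3], [v_0,v_1,v_2,v_4], [v_0,v_1,v_3,v_4], [v_0,v_2,v_3,v_4], [v_1,v_2,v_3,v_4]

Hence C_0 ≅ Z^5, C_1 ≅ Z^10, C_2 ≅ Z^10, C_3 ≅ Z^5.

The boundary map ∂_1: C_1 → C_0 is given by ∂[p,q] = [q] − [p].
As a 5×10 matrix over Z this has rank 4, with invariant factors (1,1,1,1).

Boundary ∂_2: C_2 → C_1 sends each 2-simplex [p,q,r] to [q,r] − [p,r] + [p,q]. For instance
  ∂[v_0,v_2,v_3] = [v_2,v_3] − [v_0,v_3] + [v_0,v_2],
  ∂[v_2,v_3,v_4] = [v_3,v_4] − [v_2,v_4] + [v_2,v_3].
The resulting 10×10 matrix has rank 6, and its Smith normal form has invariant factors (1,1,1,1,1,1).

Boundary ∂_3: C_3 → C_2 sends each 3-simplex σ to the alternating sum Σ_i (−1)^i (σ with its i-th vertex removed). For instance
  ∂[v_0,v_1,v_2,v_4] = [v_1,v_2,v_4] − [v_0,v_2,v_4] + [v_0,v_1,v_4] − [v_0,v_1,v_2],
  ∂[v_0,v_1,v_3,v_4] = [v_1,v_3,v_4] − [v_0,v_3,v_4] + [v_0,v_1,v_4] − [v_0,v_1,v_3].
The 10×5 boundary matrix has rank 4 and Smith normal form diag(1,1,1,1).

Now H_k = ker ∂_k / im ∂_{k+1}, so:

  H_0: rank C_0 − rank ∂_1 = 5 − 4 = 1, and the invariant factors of ∂_1 are all 1, so H_0 ≅ Z.
  H_1: rank ker ∂_1 − rank ∂_2 = (10 − 4) − 6 = 0, and the invariant factors of ∂_2 are all 1, so H_1 ≅ 0.
  H_2: rank ker ∂_2 − rank ∂_3 = (10 − 6) − 4 = 0, and the invariant factors of ∂_3 are all 1, so H_2 ≅ 0.
  H_3: rank ker ∂_3 − rank ∂_4 = (5 − 4) − 0 = 1, and there is no ∂_4, so H_3 ≅ Z.

(K is a triangulation of the 3-sphere S^3.)

H_0 = Z,  H_1 = 0,  H_2 = 0,  H_3 = Z.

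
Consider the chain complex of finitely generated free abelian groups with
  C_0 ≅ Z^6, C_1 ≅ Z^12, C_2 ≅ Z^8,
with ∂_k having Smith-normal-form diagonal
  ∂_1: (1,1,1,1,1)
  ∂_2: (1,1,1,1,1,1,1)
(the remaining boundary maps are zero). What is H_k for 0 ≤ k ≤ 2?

H_0 = Z,  H_1 = 0,  H_2 = Z.

H_0: b_0 = 6 − 0 − 5 = 1; torsion from ∂_1 factors > 1: none. So H_0 = Z.
H_1: b_1 = 12 − 5 − 7 = 0; torsion from ∂_2 factors > 1: none. So H_1 = 0.
H_2: b_2 = 8 − 7 − 0 = 1; torsion from ∂_3 factors > 1: none. So H_2 = Z.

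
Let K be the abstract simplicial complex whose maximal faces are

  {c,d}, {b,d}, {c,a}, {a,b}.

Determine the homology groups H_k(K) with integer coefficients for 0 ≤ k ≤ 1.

H_0 = Z,  H_1 = Z.

We work with the vertex ordering a < b < c < d. The simplices of K, each written with vertices in increasing order, are:

  0-simplices (4): a, b, c, d
  1-simplices (4): ab, ac, bd, cd

so the chain groups are C_0 ≅ Z^4, C_1 ≅ Z^4.

∂_1: C_1 → C_0 sends each edge [p,q] (with p < q) to q − p. For instance
  ∂cd = d − c.
The 4×4 boundary matrix has rank 3 and Smith normal form diag(1,1,1).

Reading off H_k = ker ∂_k / im ∂_{k+1}:

  H_0: rank C_0 − rank ∂_1 = 4 − 3 = 1, and the invariant factors of ∂_1 are all 1, so H_0 = Z.
  H_1: rank ker ∂_1 − rank ∂_2 = (4 − 3) − 0 = 1, and there is no ∂_2, so H_1 = Z.

As a check, the Euler characteristic is 4 − 4 = 0, which agrees with 1 − 1 = 0.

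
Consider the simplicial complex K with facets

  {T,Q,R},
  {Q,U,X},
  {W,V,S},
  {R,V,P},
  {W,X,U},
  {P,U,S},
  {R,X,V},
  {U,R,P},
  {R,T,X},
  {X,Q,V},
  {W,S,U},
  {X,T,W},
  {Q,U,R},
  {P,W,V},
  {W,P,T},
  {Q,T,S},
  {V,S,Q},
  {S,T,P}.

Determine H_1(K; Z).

We work with the vertex ordering P < Q < R < S < T < U < V < W < X. The simplices of K, each written with vertices in increasing order, are:

  0-simplices (9): P, Q, R, S, T, U, V, W, X
  1-simplices (27): PR, PS, PT, PU, PV, PW, QR, QS, QT, QU, QV, QX, RT, RU, RV, RX, ST, SU, SV, SW, TW, TX, UW, UX, VW, VX, WX
  2-simplices (18): PRU, PRV, PST, PSU, PTW, PVW, QRT, QRU, QST, QSV, QUX, QVX, RTX, RVX, SUW, SVW, TWX, UWX

so the chain groups are C_0 ≅ Z^9, C_1 ≅ Z^27, C_2 ≅ Z^18.

∂_1: C_1 → C_0 sends each edge [p,q] (with p < q) to q − p.
The resulting 9×27 matrix has rank 8, and its Smith normal form has invariant factors (1,1,1,1,1,1,1,1).

The boundary map ∂_2: C_2 → C_1 sends each 2-simplex [p,q,r] to [q,r] − [p,r] + [p,q]. For instance
  ∂PTW = TW − PW + PT,
  ∂TWX = WX − TX + TW.
The resulting 27×18 matrix has rank 18, and its Smith normal form has invariant factors (1,1,1,1,1,1,1,1,1,1,1,1,1,1,1,1,1,2).

Computing H_k = (kernel of ∂_k) / (image of ∂_{k+1}):

  H_1: rank ker ∂_1 − rank ∂_2 = (27 − 8) − 18 = 1, and ∂_2 has invariant factor 2 > 1, so H_1 = Z × Z/2.

(K is a triangulation of the Klein bottle.)

H_1 ≅ Z × Z/2.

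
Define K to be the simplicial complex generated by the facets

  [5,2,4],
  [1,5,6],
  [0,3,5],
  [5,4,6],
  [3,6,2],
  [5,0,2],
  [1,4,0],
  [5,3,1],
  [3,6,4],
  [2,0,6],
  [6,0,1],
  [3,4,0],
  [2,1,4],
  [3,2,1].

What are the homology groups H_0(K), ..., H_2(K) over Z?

H_0 = Z,  H_1 = Z^2,  H_2 = Z.

Fix the vertex order 0 < 1 < 2 < 3 < 4 < 5 < 6 and write every simplex with vertices in increasing order. Then dim K = 2 and the simplices of K are:

  0-simplices (7): [0], [1], [2], [3], [4], [5], [6]
  1-simplices (21): [0,1], [0,2], [0,3], [0,4], [0,5], [0,6], [1,2], [1,3], [1,4], [1,5], [1,6], [2,3], [2,4], [2,5], [2,6], [3,4], [3,5], [3,6], [4,5], [4,6], [5,6]
  2-simplices (14): [0,1,4], [0,1,6], [0,2,5], [0,2,6], [0,3,4], [0,3,5], [1,2,3], [1,2,4], [1,3,5], [1,5,6], [2,3,6], [2,4,5], [3,4,6], [4,5,6]

so the chain groups are C_0 ≅ Z^7, C_1 ≅ Z^21, C_2 ≅ Z^14.

∂_1: C_1 → C_0 is given by ∂[p,q] = [q] − [p].
The resulting 7×21 matrix has rank 6, and its Smith normal form has invariant factors (1,1,1,1,1,1).

The boundary map ∂_2: C_2 → C_1 acts by ∂[p,q,r] = [q,r] − [p,r] + [p,q]. For instance
  ∂[0,2,5] = [2,5] − [0,5] + [0,2],
  ∂[0,2,6] = [2,6] − [0,6] + [0,2].
This gives a 21×14 integer matrix of rank 13; reducing to Smith normal form yields diagonal entries (1,1,1,1,1,1,1,1,1,1,1,1,1).

Computing H_k = (kernel of ∂_k) / (image of ∂_{k+1}):

  H_0: rank C_0 − rank ∂_1 = 7 − 6 = 1, and the invariant factors of ∂_1 are all 1, so H_0 = Z.
  H_1: rank ker ∂_1 − rank ∂_2 = (21 − 6) − 13 = 2, and the invariant factors of ∂_2 are all 1, so H_1 = Z^2.
  H_2: rank ker ∂_2 − rank ∂_3 = (14 − 13) − 0 = 1, and there is no ∂_3, so H_2 = Z.

As a check, the Euler characteristic is 7 − 21 + 14 = 0, which agrees with 1 − 2 + 1 = 0.
(K is a triangulation of the torus T^2.)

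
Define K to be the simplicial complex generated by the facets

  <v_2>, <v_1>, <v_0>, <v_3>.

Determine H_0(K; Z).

Fix the vertex order v_0 < v_1 < v_2 < v_3 and write every simplex with vertices in increasing order. Then dim K = 0 and the simplices of K are:

  0-simplices (4): [v_0], [v_1], [v_2], [v_3]

Hence C_0 ≅ Z^4.

Reading off H_k = ker ∂_k / im ∂_{k+1}:

  H_0: rank C_0 − rank ∂_1 = 4 − 0 = 4, and there is no ∂_1, so H_0 = Z^4.

H_0 = Z^4.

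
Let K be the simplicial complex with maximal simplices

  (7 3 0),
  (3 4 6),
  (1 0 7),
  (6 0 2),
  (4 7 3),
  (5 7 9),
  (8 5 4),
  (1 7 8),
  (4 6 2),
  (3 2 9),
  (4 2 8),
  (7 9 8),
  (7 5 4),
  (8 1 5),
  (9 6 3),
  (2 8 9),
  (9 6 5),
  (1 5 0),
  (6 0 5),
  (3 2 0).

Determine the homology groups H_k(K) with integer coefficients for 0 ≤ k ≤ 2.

Order the vertices as 0 < 1 < 2 < 3 < 4 < 5 < 6 < 7 < 8 < 9. Listing each simplex with vertices in this order, K has dimension 2 with simplices:

  0-simplices (10): [0], [1], [2], [3], [4], [5], [6], [7], [8], [9]
  1-simplices (30): (30 of them)
  2-simplices (20): (20 of them)

Hence C_0 ≅ Z^10, C_1 ≅ Z^30, C_2 ≅ Z^20.

The boundary map ∂_1: C_1 → C_0 is given by ∂[p,q] = [q] − [p].
As a 10×30 matrix over Z this has rank 9, with invariant factors (1,1,1,1,1,1,1,1,1).

Boundary ∂_2: C_2 → C_1 acts by ∂[p,q,r] = [q,r] − [p,r] + [p,q]. For instance
  ∂[4,5,8] = [5,8] − [4,8] + [4,5],
  ∂[5,6,9] = [6,9] − [5,9] + [5,6].
The resulting 30×20 matrix has rank 20, and its Smith normal form has invariant factors (1,1,1,1,1,1,1,1,1,1,1,1,1,1,1,1,1,1,1,2).

Computing H_k = (kernel of ∂_k) / (image of ∂_{k+1}):

  H_0: rank C_0 − rank ∂_1 = 10 − 9 = 1, and the invariant factors of ∂_1 are all 1, so H_0 = Z.
  H_1: rank ker ∂_1 − rank ∂_2 = (30 − 9) − 20 = 1, and ∂_2 has invariant factor 2 > 1, so H_1 = Z × Z/2.
  H_2: rank ker ∂_2 − rank ∂_3 = (20 − 20) − 0 = 0, and there is no ∂_3, so H_2 = 0.

(K is a triangulation of the Klein bottle.)

H_0 = Z,  H_1 = Z × Z/2,  H_2 = 0.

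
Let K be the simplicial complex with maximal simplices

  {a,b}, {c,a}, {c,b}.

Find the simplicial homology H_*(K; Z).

Order the vertices as a < b < c. Listing each simplex with vertices in this order, K has dimension 1 with simplices:

  0-simplices (3): a, b, c
  1-simplices (3): ab, ac, bc

giving chain groups C_0 ≅ Z^3, C_1 ≅ Z^3.

Boundary ∂_1: C_1 → C_0 sends each edge [p,q] (with p < q) to q − p.
This gives a 3×3 integer matrix of rank 2; reducing to Smith normal form yields diagonal entries (1,1).

Reading off H_k = ker ∂_k / im ∂_{k+1}:

  H_0: rank C_0 − rank ∂_1 = 3 − 2 = 1, and the invariant factors of ∂_1 are all 1, so H_0 = Z.
  H_1: rank ker ∂_1 − rank ∂_2 = (3 − 2) − 0 = 1, and there is no ∂_2, so H_1 = Z.

(K is a triangulation of the circle S^1.)

H_0 = Z,  H_1 = Z.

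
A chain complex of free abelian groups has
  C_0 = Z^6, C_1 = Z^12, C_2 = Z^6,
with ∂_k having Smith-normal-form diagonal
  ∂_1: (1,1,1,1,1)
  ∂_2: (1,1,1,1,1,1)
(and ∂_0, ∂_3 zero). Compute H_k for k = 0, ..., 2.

H_0: b_0 = 6 − 0 − 5 = 1; torsion from ∂_1 factors > 1: none. So H_0 ≅ Z.
H_1: b_1 = 12 − 5 − 6 = 1; torsion from ∂_2 factors > 1: none. So H_1 ≅ Z.
H_2: b_2 = 6 − 6 − 0 = 0; torsion from ∂_3 factors > 1: none. So H_2 ≅ 0.

H_0 ≅ Z,  H_1 ≅ Z,  H_2 = 0.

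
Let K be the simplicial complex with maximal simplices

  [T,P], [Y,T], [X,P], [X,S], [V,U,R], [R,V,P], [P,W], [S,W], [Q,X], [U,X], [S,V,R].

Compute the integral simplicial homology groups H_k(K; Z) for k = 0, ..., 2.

H_0 = Z,  H_1 = Z^3,  H_2 = 0.

Fix the vertex order P < Q < R < S < T < U < V < W < X < Y and write every simplex with vertices in increasing order. Then dim K = 2 and the simplices of K are:

  0-simplices (10): P, Q, R, S, T, U, V, W, X, Y
  1-simplices (15): PR, PT, PV, PW, PX, QX, RS, RU, RV, SV, SW, SX, TY, UV, UX
  2-simplices (3): PRV, RSV, RUV

so the chain groups are C_0 ≅ Z^10, C_1 ≅ Z^15, C_2 ≅ Z^3.

The boundary map ∂_1: C_1 → C_0 is given by ∂[p,q] = [q] − [p].
This gives a 10×15 integer matrix of rank 9; reducing to Smith normal form yields diagonal entries (1,1,1,1,1,1,1,1,1).

The boundary map ∂_2: C_2 → C_1 maps a triangle to the signed sum of its edges. For instance
  ∂PRV = RV − PV + PR,
  ∂RSV = SV − RV + RS.
As a 15×3 matrix over Z this has rank 3, with invariant factors (1,1,1).

Computing H_k = (kernel of ∂_k) / (image of ∂_{k+1}):

  H_0: rank C_0 − rank ∂_1 = 10 − 9 = 1, and the invariant factors of ∂_1 are all 1, so H_0 ≅ Z.
  H_1: rank ker ∂_1 − rank ∂_2 = (15 − 9) − 3 = 3, and the invariant factors of ∂_2 are all 1, so H_1 ≅ Z^3.
  H_2: rank ker ∂_2 − rank ∂_3 = (3 − 3) − 0 = 0, and there is no ∂_3, so H_2 ≅ 0.

As a check, the Euler characteristic is 10 − 15 + 3 = -2, which agrees with 1 − 3 + 0 = -2.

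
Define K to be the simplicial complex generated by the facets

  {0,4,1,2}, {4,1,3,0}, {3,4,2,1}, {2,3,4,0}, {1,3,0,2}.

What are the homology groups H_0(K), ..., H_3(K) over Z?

Order the vertices as 0 < 1 < 2 < 3 < 4. Listing each simplex with vertices in this order, K has dimension 3 with simplices:

  0-simplices (5): [0], [1], [2], [3], [4]
  1-simplices (10): [0,1], [0,2], [0,3], [0,4], [1,2], [1,3], [1,4], [2,3], [2,4], [3,4]
  2-simplices (10): [0,1,2], [0,1,3], [0,1,4], [0,2,3], [0,2,4], [0,3,4], [1,2,3], [1,2,4], [1,3,4], [2,3,4]
  3-simplices (5): [0,1,2,3], [0,1,2,4], [0,1,3,4], [0,2,3,4], [1,2,3,4]

giving chain groups C_0 ≅ Z^5, C_1 ≅ Z^10, C_2 ≅ Z^10, C_3 ≅ Z^5.

The boundary map ∂_1: C_1 → C_0 is given by ∂[p,q] = [q] − [p]. For instance
  ∂[1,3] = [3] − [1].
This gives a 5×10 integer matrix of rank 4; reducing to Smith normal form yields diagonal entries (1,1,1,1).

The boundary map ∂_2: C_2 → C_1 sends each 2-simplex [p,q,r] to [q,r] − [p,r] + [p,q]. For instance
  ∂[0,2,4] = [2,4] − [0,4] + [0,2],
  ∂[0,1,2] = [1,2] − [0,2] + [0,1].
The resulting 10×10 matrix has rank 6, and its Smith normal form has invariant factors (1,1,1,1,1,1).

Boundary ∂_3: C_3 → C_2 sends each 3-simplex σ to the alternating sum Σ_i (−1)^i (σ with its i-th vertex removed). For instance
  ∂[0,1,3,4] = [1,3,4] − [0,3,4] + [0,1,4] − [0,1,3],
  ∂[1,2,3,4] = [2,3,4] − [1,3,4] + [1,2,4] − [1,2,3].
This gives a 10×5 integer matrix of rank 4; reducing to Smith normal form yields diagonal entries (1,1,1,1).

Now H_k = ker ∂_k / im ∂_{k+1}, so:

  H_0: rank C_0 − rank ∂_1 = 5 − 4 = 1, and the invariant factors of ∂_1 are all 1, so H_0 = Z.
  H_1: rank ker ∂_1 − rank ∂_2 = (10 − 4) − 6 = 0, and the invariant factors of ∂_2 are all 1, so H_1 = 0.
  H_2: rank ker ∂_2 − rank ∂_3 = (10 − 6) − 4 = 0, and the invariant factors of ∂_3 are all 1, so H_2 = 0.
  H_3: rank ker ∂_3 − rank ∂_4 = (5 − 4) − 0 = 1, and there is no ∂_4, so H_3 = Z.

As a check, the Euler characteristic is 5 − 10 + 10 − 5 = 0, which agrees with 1 − 0 + 0 − 1 = 0.
(K is a triangulation of the 3-sphere S^3.)

H_0 = Z,  H_1 = 0,  H_2 = 0,  H_3 = Z.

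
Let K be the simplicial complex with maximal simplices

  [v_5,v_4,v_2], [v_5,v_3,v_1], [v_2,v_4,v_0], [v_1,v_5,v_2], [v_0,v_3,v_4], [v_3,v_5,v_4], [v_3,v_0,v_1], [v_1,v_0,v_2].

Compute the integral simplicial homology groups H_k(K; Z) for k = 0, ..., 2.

H_0 = Z,  H_1 = 0,  H_2 = Z.

K has 6 vertices, 12 edges, 8 triangles.
rank ∂_0 = 0, rank ∂_1 = 5 ⇒ b_0 = 6 − 0 − 5 = 1; all invariant factors of ∂_1 are 1 so no torsion. So H_0 = Z.
rank ∂_1 = 5, rank ∂_2 = 7 ⇒ b_1 = 12 − 5 − 7 = 0; all invariant factors of ∂_2 are 1 so no torsion. So H_1 = 0.
rank ∂_2 = 7, rank ∂_3 = 0 ⇒ b_2 = 8 − 7 − 0 = 1. So H_2 = Z.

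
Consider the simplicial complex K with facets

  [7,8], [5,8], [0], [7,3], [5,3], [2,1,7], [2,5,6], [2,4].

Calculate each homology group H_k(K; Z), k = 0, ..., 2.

H_0 = Z^2,  H_1 = Z^2,  H_2 = 0.

Order the vertices as 0 < 1 < 2 < 3 < 4 < 5 < 6 < 7 < 8. Listing each simplex with vertices in this order, K has dimension 2 with simplices:

  0-simplices (9): [0], [1], [2], [3], [4], [5], [6], [7], [8]
  1-simplices (11): [1,2], [1,7], [2,4], [2,5], [2,6], [2,7], [3,5], [3,7], [5,6], [5,8], [7,8]
  2-simplices (2): [1,2,7], [2,5,6]

so the chain groups are C_0 ≅ Z^9, C_1 ≅ Z^11, C_2 ≅ Z^2.

The boundary map ∂_1: C_1 → C_0 sends each edge [p,q] (with p < q) to q − p.
The 9×11 boundary matrix has rank 7 and Smith normal form diag(1,1,1,1,1,1,1).

∂_2: C_2 → C_1 sends each 2-simplex [p,q,r] to [q,r] − [p,r] + [p,q]. For instance
  ∂[1,2,7] = [2,7] − [1,7] + [1,2],
  ∂[2,5,6] = [5,6] − [2,6] + [2,5].
As a 11×2 matrix over Z this has rank 2, with invariant factors (1,1).

From H_k ≅ ker(∂_k) / im(∂_{k+1}) we obtain:

  H_0: rank C_0 − rank ∂_1 = 9 − 7 = 2, and the invariant factors of ∂_1 are all 1, so H_0 ≅ Z^2.
  H_1: rank ker ∂_1 − rank ∂_2 = (11 − 7) − 2 = 2, and the invariant factors of ∂_2 are all 1, so H_1 ≅ Z^2.
  H_2: rank ker ∂_2 − rank ∂_3 = (2 − 2) − 0 = 0, and there is no ∂_3, so H_2 ≅ 0.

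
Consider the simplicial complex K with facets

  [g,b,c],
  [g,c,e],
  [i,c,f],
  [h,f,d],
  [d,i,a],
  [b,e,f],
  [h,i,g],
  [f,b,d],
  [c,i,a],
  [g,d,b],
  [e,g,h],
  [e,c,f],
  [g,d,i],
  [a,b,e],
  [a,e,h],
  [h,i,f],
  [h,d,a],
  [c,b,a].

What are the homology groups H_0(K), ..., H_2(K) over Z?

H_0 = Z,  H_1 = Z ⊕ Z_2,  H_2 = 0.

Take the total order a < b < c < d < e < f < g < h < i on the vertex set. Then K (dimension 2) consists of the simplices:

  0-simplices (9): a, b, c, d, e, f, g, h, i
  1-simplices (27): ab, ac, ad, ae, ah, ai, bc, bd, be, bf, bg, ce, cf, cg, ci, df, dg, dh, di, ef, eg, eh, fh, fi, gh, gi, hi
  2-simplices (18): abc, abe, aci, adh, adi, aeh, bcg, bdf, bdg, bef, cef, ceg, cfi, dfh, dgi, egh, fhi, ghi

giving chain groups C_0 ≅ Z^9, C_1 ≅ Z^27, C_2 ≅ Z^18.

The boundary map ∂_1: C_1 → C_0 is given by ∂[p,q] = [q] − [p]. For instance
  ∂di = i − d.
As a 9×27 matrix over Z this has rank 8, with invariant factors (1,1,1,1,1,1,1,1).

Boundary ∂_2: C_2 → C_1 maps a triangle to the signed sum of its edges. For instance
  ∂bdf = df − bf + bd,
  ∂bdg = dg − bg + bd.
As a 27×18 matrix over Z this has rank 18, with invariant factors (1,1,1,1,1,1,1,1,1,1,1,1,1,1,1,1,1,2).

Now H_k = ker ∂_k / im ∂_{k+1}, so:

  H_0: rank C_0 − rank ∂_1 = 9 − 8 = 1, and the invariant factors of ∂_1 are all 1, so H_0 ≅ Z.
  H_1: rank ker ∂_1 − rank ∂_2 = (27 − 8) − 18 = 1, and ∂_2 has invariant factor 2 > 1, so H_1 ≅ Z ⊕ Z_2.
  H_2: rank ker ∂_2 − rank ∂_3 = (18 − 18) − 0 = 0, and there is no ∂_3, so H_2 ≅ 0.

As a check, the Euler characteristic is 9 − 27 + 18 = 0, which agrees with 1 − 1 + 0 = 0.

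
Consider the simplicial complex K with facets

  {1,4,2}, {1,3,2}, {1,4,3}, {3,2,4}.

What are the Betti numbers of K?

b_0 = 1, b_1 = 0, b_2 = 1.

K has 4 vertices, 6 edges, 4 triangles.
rank ∂_0 = 0, rank ∂_1 = 3 ⇒ b_0 = 4 − 0 − 3 = 1; all invariant factors of ∂_1 are 1 so no torsion. So H_0 ≅ Z.
rank ∂_1 = 3, rank ∂_2 = 3 ⇒ b_1 = 6 − 3 − 3 = 0; all invariant factors of ∂_2 are 1 so no torsion. So H_1 ≅ 0.
rank ∂_2 = 3, rank ∂_3 = 0 ⇒ b_2 = 4 − 3 − 0 = 1. So H_2 ≅ Z.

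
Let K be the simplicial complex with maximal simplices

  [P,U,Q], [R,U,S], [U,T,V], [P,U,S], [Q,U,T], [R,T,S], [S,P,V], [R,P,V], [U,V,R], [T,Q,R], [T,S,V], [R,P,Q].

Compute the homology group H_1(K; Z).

Order the vertices as P < Q < R < S < T < U < V. Listing each simplex with vertices in this order, K has dimension 2 with simplices:

  0-simplices (7): P, Q, R, S, T, U, V
  1-simplices (18): PQ, PR, PS, PU, PV, QR, QT, QU, RS, RT, RU, RV, ST, SU, SV, TU, TV, UV
  2-simplices (12): PQR, PQU, PRV, PSU, PSV, QRT, QTU, RST, RSU, RUV, STV, TUV

so the chain groups are C_0 ≅ Z^7, C_1 ≅ Z^18, C_2 ≅ Z^12.

Boundary ∂_1: C_1 → C_0 sends each edge [p,q] (with p < q) to q − p. For instance
  ∂RT = T − R.
The resulting 7×18 matrix has rank 6, and its Smith normal form has invariant factors (1,1,1,1,1,1).

The boundary map ∂_2: C_2 → C_1 acts by ∂[p,q,r] = [q,r] − [p,r] + [p,q]. For instance
  ∂PSV = SV − PV + PS,
  ∂PRV = RV − PV + PR.
As a 18×12 matrix over Z this has rank 12, with invariant factors (1,1,1,1,1,1,1,1,1,1,1,2).

Computing H_k = (kernel of ∂_k) / (image of ∂_{k+1}):

  H_1: rank ker ∂_1 − rank ∂_2 = (18 − 6) − 12 = 0, and ∂_2 has invariant factor 2 > 1, so H_1 = Z_2.

(K is a triangulation of the real projective plane RP^2.)

H_1 ≅ Z_2.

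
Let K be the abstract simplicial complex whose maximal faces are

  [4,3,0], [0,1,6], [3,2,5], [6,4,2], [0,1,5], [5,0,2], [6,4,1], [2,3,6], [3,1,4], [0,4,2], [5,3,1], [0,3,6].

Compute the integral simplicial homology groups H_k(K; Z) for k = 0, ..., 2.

We work with the vertex ordering 0 < 1 < 2 < 3 < 4 < 5 < 6. The simplices of K, each written with vertices in increasing order, are:

  0-simplices (7): [0], [1], [2], [3], [4], [5], [6]
  1-simplices (18): [0,1], [0,2], [0,3], [0,4], [0,5], [0,6], [1,3], [1,4], [1,5], [1,6], [2,3], [2,4], [2,5], [2,6], [3,4], [3,5], [3,6], [4,6]
  2-simplices (12): [0,1,5], [0,1,6], [0,2,4], [0,2,5], [0,3,4], [0,3,6], [1,3,4], [1,3,5], [1,4,6], [2,3,5], [2,3,6], [2,4,6]

giving chain groups C_0 ≅ Z^7, C_1 ≅ Z^18, C_2 ≅ Z^12.

∂_1: C_1 → C_0 is given by ∂[p,q] = [q] − [p]. For instance
  ∂[2,4] = [4] − [2].
The 7×18 boundary matrix has rank 6 and Smith normal form diag(1,1,1,1,1,1).

The boundary map ∂_2: C_2 → C_1 acts by ∂[p,q,r] = [q,r] − [p,r] + [p,q]. For instance
  ∂[0,2,5] = [2,5] − [0,5] + [0,2],
  ∂[2,3,5] = [3,5] − [2,5] + [2,3].
The 18×12 boundary matrix has rank 12 and Smith normal form diag(1,1,1,1,1,1,1,1,1,1,1,2).

Reading off H_k = ker ∂_k / im ∂_{k+1}:

  H_0: rank C_0 − rank ∂_1 = 7 − 6 = 1, and the invariant factors of ∂_1 are all 1, so H_0 = Z.
  H_1: rank ker ∂_1 − rank ∂_2 = (18 − 6) − 12 = 0, and ∂_2 has invariant factor 2 > 1, so H_1 = Z/2.
  H_2: rank ker ∂_2 − rank ∂_3 = (12 − 12) − 0 = 0, and there is no ∂_3, so H_2 = 0.

H_0 = Z,  H_1 = Z/2,  H_2 = 0.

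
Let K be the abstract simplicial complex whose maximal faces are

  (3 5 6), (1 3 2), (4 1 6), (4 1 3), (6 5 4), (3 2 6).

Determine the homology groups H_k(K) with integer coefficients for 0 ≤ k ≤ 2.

H_0 ≅ Z,  H_1 ≅ Z,  H_2 = 0.

Order the vertices as 1 < 2 < 3 < 4 < 5 < 6. Listing each simplex with vertices in this order, K has dimension 2 with simplices:

  0-simplices (6): [1], [2], [3], [4], [5], [6]
  1-simplices (12): [1,2], [1,3], [1,4], [1,6], [2,3], [2,6], [3,4], [3,5], [3,6], [4,5], [4,6], [5,6]
  2-simplices (6): [1,2,3], [1,3,4], [1,4,6], [2,3,6], [3,5,6], [4,5,6]

giving chain groups C_0 ≅ Z^6, C_1 ≅ Z^12, C_2 ≅ Z^6.

∂_1: C_1 → C_0 sends each edge [p,q] (with p < q) to q − p. For instance
  ∂[1,3] = [3] − [1].
As a 6×12 matrix over Z this has rank 5, with invariant factors (1,1,1,1,1).

Boundary ∂_2: C_2 → C_1 acts by ∂[p,q,r] = [q,r] − [p,r] + [p,q]. For instance
  ∂[1,3,4] = [3,4] − [1,4] + [1,3],
  ∂[2,3,6] = [3,6] − [2,6] + [2,3].
The 12×6 boundary matrix has rank 6 and Smith normal form diag(1,1,1,1,1,1).

Now H_k = ker ∂_k / im ∂_{k+1}, so:

  H_0: rank C_0 − rank ∂_1 = 6 − 5 = 1, and the invariant factors of ∂_1 are all 1, so H_0 = Z.
  H_1: rank ker ∂_1 − rank ∂_2 = (12 − 5) − 6 = 1, and the invariant factors of ∂_2 are all 1, so H_1 = Z.
  H_2: rank ker ∂_2 − rank ∂_3 = (6 − 6) − 0 = 0, and there is no ∂_3, so H_2 = 0.

(K is a triangulation of the cylinder S^1 x I.)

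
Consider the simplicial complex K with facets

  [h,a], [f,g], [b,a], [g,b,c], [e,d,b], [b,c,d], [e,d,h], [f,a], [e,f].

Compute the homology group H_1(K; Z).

H_1 = Z^3.

Take the total order a < b < c < d < e < f < g < h on the vertex set. Then K (dimension 2) consists of the simplices:

  0-simplices (8): a, b, c, d, e, f, g, h
  1-simplices (14): ab, af, ah, bc, bd, be, bg, cd, cg, de, dh, ef, eh, fg
  2-simplices (4): bcd, bcg, bde, deh

Hence C_0 ≅ Z^8, C_1 ≅ Z^14, C_2 ≅ Z^4.

The boundary map ∂_1: C_1 → C_0 sends each edge [p,q] (with p < q) to q − p. For instance
  ∂bc = c − b.
As a 8×14 matrix over Z this has rank 7, with invariant factors (1,1,1,1,1,1,1).

The boundary map ∂_2: C_2 → C_1 sends each 2-simplex [p,q,r] to [q,r] − [p,r] + [p,q]. For instance
  ∂bcg = cg − bg + bc,
  ∂bde = de − be + bd.
This gives a 14×4 integer matrix of rank 4; reducing to Smith normal form yields diagonal entries (1,1,1,1).

Reading off H_k = ker ∂_k / im ∂_{k+1}:

  H_1: rank ker ∂_1 − rank ∂_2 = (14 − 7) − 4 = 3, and the invariant factors of ∂_2 are all 1, so H_1 = Z^3.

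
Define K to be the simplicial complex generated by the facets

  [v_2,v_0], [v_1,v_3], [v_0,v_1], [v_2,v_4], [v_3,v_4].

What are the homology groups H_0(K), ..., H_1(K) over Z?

Take the total order v_0 < v_1 < v_2 < v_3 < v_4 on the vertex set. Then K (dimension 1) consists of the simplices:

  0-simplices (5): [v_0], [v_1], [v_2], [v_3], [v_4]
  1-simplices (5): [v_0,v_1], [v_0,v_2], [v_1,v_3], [v_2,v_4], [v_3,v_4]

giving chain groups C_0 ≅ Z^5, C_1 ≅ Z^5.

The boundary map ∂_1: C_1 → C_0 is given by ∂[p,q] = [q] − [p].
This gives a 5×5 integer matrix of rank 4; reducing to Smith normal form yields diagonal entries (1,1,1,1).

Now H_k = ker ∂_k / im ∂_{k+1}, so:

  H_0: rank C_0 − rank ∂_1 = 5 − 4 = 1, and the invariant factors of ∂_1 are all 1, so H_0 = Z.
  H_1: rank ker ∂_1 − rank ∂_2 = (5 − 4) − 0 = 1, and there is no ∂_2, so H_1 = Z.

H_0 = Z,  H_1 = Z.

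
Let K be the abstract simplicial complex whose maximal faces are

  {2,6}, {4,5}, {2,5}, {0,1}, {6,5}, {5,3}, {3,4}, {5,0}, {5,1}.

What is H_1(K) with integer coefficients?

H_1 = Z^3.

K has 7 vertices, 9 edges.
rank ∂_1 = 6, rank ∂_2 = 0 ⇒ b_1 = 9 − 6 − 0 = 3. So H_1 ≅ Z^3.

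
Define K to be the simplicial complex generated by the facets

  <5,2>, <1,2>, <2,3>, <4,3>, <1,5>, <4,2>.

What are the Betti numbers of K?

K has 5 vertices, 6 edges.
rank ∂_0 = 0, rank ∂_1 = 4 ⇒ b_0 = 5 − 0 − 4 = 1; all invariant factors of ∂_1 are 1 so no torsion. So H_0 ≅ Z.
rank ∂_1 = 4, rank ∂_2 = 0 ⇒ b_1 = 6 − 4 − 0 = 2. So H_1 ≅ Z^2.

b_0 = 1, b_1 = 2.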